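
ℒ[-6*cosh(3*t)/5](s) -6*s/(5*s^2 - 45)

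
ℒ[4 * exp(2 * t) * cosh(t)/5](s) 4 * (s - 2)/(5 * ((s - 2)^2 - 1))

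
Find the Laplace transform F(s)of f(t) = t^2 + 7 7/s + 2/s^3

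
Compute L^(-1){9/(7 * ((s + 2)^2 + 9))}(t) 3 * exp(-2 * t) * sin(3 * t)/7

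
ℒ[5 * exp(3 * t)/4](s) 5/(4 * (s - 3))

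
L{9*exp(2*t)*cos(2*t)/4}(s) 9*(s - 2)/(4*((s - 2)^2+4))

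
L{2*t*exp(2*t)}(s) 2/(s - 2)^2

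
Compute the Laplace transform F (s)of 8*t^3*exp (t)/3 16/ (s - 1)^4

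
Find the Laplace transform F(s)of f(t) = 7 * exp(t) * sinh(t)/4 7/(4 * s * (s - 2))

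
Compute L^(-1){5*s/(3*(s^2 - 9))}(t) 5*cosh(3*t)/3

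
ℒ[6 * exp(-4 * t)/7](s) 6/(7 * (s+4))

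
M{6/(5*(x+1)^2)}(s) -6*pi*(s - 1)/(5*sin(pi*s))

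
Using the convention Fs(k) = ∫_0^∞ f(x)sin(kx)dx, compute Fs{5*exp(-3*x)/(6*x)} 5*atan(k/3)/6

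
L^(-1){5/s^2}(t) 5*t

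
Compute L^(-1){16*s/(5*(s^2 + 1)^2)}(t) 8*t*sin(t)/5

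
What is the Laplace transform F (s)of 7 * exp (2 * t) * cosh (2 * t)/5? 7 * (s - 2)/ (5 * s * (s - 4))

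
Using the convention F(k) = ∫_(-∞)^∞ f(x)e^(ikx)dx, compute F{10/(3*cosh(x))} 10*pi/(3*cosh(pi*k/2))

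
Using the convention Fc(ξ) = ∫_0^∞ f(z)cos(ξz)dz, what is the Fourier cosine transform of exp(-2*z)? 2/(ξ^2 + 4)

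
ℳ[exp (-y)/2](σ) gamma (σ)/2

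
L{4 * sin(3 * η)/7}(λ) 12/(7 * (λ^2 + 9))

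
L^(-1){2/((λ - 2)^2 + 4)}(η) exp(2 * η) * sin(2 * η)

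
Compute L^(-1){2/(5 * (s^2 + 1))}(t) 2 * sin(t)/5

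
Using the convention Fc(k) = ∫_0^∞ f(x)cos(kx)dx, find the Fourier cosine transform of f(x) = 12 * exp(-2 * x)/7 24/(7 * (k^2+4))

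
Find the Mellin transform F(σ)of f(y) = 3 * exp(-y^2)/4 3 * gamma(σ/2)/8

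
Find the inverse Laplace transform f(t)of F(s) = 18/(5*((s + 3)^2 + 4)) 9*exp(-3*t)*sin(2*t)/5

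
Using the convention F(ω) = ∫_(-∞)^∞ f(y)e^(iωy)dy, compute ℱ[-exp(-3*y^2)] -sqrt(3)*sqrt(pi)*exp(-ω^2/12)/3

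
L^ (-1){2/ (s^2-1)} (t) 2 * sinh (t)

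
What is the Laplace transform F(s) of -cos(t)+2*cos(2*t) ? 2*s/(s^2+4) - s/(s^2+1) 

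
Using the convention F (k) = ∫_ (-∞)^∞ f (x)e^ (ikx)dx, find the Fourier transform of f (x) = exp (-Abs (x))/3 2/ (3 * (k^2 + 1))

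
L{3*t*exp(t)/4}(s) 3/(4*(s - 1)^2)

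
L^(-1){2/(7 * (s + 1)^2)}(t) 2 * t * exp(-t)/7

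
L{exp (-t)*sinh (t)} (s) 1/ (s*(s+2))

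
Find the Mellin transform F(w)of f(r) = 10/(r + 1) 10 * pi * csc(pi * w)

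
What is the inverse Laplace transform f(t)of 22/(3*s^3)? 11*t^2/3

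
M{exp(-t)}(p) gamma(p)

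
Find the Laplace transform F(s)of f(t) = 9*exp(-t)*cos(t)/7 9*(s + 1)/(7*((s + 1)^2 + 1))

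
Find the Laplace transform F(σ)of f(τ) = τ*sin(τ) 2*σ/(σ^2 + 1)^2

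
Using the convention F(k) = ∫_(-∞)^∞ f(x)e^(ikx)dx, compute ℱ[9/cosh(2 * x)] 9 * pi/(2 * cosh(pi * k/4))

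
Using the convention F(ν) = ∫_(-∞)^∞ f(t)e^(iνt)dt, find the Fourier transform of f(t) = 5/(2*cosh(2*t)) 5*pi/(4*cosh(pi*ν/4))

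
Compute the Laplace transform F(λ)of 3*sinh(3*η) 9/(λ^2 - 9)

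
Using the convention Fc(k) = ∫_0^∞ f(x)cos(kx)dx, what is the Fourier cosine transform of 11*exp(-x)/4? 11/(4*(k^2 + 1))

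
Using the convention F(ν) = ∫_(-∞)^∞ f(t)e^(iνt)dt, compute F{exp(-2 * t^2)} sqrt(2) * sqrt(pi) * exp(-ν^2/8)/2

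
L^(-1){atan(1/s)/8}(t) sin(t)/(8 * t)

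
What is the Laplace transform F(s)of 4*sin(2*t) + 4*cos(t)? 4*s/(s^2 + 1) + 8/(s^2 + 4)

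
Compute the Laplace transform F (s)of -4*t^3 -24/s^4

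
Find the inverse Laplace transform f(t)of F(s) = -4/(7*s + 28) -4*exp(-4*t)/7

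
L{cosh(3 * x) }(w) w/(w^2 - 9) 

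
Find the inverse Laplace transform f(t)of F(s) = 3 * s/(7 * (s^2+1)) 3 * cos(t)/7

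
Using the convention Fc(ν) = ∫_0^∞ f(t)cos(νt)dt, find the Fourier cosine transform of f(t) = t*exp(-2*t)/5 (4 - ν^2)/(5*(ν^2 + 4)^2)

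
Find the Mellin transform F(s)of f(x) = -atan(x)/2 pi * sec(pi * s/2)/(4 * s)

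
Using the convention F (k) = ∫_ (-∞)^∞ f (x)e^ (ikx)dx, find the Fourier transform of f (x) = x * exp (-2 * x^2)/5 sqrt (2) * I * sqrt (pi) * k * exp (-k^2/8)/40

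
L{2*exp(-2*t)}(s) 2/(s + 2)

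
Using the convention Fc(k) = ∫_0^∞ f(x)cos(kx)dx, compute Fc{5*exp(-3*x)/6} 5/(2*(k^2+9))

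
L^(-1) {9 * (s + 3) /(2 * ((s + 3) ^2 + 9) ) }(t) 9 * exp(-3 * t) * cos(3 * t) /2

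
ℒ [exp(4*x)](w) 1/(w - 4)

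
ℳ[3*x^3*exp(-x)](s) 3*gamma(s+3)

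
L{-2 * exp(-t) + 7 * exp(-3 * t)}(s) 7/(s + 3)-2/(s + 1)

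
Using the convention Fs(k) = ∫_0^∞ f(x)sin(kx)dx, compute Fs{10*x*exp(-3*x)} 60*k/(k^2 + 9)^2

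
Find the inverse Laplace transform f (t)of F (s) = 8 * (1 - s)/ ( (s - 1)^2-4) -8 * exp (t) * cosh (2 * t)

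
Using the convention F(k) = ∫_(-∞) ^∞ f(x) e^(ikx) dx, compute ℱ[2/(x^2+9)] 2*pi*exp(-3*Abs(k) ) /3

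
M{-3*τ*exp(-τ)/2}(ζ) -3*gamma(ζ + 1)/2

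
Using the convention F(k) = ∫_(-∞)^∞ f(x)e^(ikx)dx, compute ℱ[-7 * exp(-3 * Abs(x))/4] -21/(2 * k^2 + 18)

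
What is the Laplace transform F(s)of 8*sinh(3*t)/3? 8/(s^2 - 9)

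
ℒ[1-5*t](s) 1/s - 5/s^2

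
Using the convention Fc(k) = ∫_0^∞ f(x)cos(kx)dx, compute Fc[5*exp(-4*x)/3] 20/(3*(k^2 + 16))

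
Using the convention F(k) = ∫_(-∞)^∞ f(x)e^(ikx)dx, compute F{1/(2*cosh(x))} pi/(2*cosh(pi*k/2))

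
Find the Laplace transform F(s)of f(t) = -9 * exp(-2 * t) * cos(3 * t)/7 9 * (-s - 2)/(7 * ((s + 2)^2 + 9))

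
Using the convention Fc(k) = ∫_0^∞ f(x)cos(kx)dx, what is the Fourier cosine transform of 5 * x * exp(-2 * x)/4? 5 * (4 - k^2)/(4 * (k^2 + 4)^2)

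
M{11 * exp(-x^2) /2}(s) 11 * gamma(s/2) /4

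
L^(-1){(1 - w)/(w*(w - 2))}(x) -exp(x)*cosh(x)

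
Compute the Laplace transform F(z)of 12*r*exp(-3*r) 12/(z+3)^2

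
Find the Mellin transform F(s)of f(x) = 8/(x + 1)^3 4 * pi * (s - 2) * (s - 1)/sin(pi * s)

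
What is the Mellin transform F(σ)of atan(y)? -pi*sec(pi*σ/2)/(2*σ)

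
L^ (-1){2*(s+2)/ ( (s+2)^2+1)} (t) 2*exp (-2*t)*cos (t)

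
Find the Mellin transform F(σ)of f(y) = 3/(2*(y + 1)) 3*pi*csc(pi*σ)/2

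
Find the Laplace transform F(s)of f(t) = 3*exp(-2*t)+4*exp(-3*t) 4/(s+3)+3/(s+2)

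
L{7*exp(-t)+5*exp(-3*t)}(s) 7/(s+1)+5/(s+3)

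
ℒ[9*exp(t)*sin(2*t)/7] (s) 18/(7*((s - 1)^2 + 4))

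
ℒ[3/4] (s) 3/(4*s)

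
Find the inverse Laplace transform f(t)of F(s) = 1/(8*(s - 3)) exp(3*t)/8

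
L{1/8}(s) 1/(8*s) 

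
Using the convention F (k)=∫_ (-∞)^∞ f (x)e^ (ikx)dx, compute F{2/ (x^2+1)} 2 * pi * exp (-Abs (k))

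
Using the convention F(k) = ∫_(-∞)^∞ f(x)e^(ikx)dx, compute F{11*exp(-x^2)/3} 11*sqrt(pi)*exp(-k^2/4)/3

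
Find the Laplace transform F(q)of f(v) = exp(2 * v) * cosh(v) (q - 2)/((q - 2)^2-1)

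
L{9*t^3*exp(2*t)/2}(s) 27/(s - 2)^4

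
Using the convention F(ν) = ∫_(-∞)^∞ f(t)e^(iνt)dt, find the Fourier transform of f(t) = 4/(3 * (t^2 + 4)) 2 * pi * exp(-2 * Abs(ν))/3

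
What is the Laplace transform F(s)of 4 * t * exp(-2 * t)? 4/(s + 2)^2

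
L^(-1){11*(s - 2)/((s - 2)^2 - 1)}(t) 11*exp(2*t)*cosh(t)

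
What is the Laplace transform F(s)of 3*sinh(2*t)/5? 6/(5*(s^2 - 4))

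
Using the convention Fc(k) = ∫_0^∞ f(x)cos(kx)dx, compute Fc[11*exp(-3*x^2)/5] 11*sqrt(3)*sqrt(pi)*exp(-k^2/12)/30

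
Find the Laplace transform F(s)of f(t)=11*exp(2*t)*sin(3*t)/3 11/((s - 2)^2 + 9)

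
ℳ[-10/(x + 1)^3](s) -5 * pi * (s - 2) * (s - 1)/sin(pi * s)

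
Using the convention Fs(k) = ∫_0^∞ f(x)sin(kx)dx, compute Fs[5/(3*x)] 5*pi/6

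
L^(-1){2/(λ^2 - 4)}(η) sinh(2 * η)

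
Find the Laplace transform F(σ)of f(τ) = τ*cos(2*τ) (σ^2-4)/(σ^2 + 4)^2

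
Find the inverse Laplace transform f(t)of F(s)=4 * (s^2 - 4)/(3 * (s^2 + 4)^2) 4 * t * cos(2 * t)/3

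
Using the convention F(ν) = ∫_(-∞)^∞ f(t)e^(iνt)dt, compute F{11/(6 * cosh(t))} 11 * pi/(6 * cosh(pi * ν/2))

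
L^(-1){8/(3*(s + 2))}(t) 8*exp(-2*t)/3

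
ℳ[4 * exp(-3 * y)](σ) 4 * gamma(σ)/3^σ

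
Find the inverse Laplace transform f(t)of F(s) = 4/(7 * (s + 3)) 4 * exp(-3 * t)/7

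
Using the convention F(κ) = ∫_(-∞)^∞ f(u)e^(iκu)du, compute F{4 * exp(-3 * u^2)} 4 * sqrt(3) * sqrt(pi) * exp(-κ^2/12)/3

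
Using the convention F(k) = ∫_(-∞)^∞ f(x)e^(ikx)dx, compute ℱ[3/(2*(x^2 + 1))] 3*pi*exp(-Abs(k))/2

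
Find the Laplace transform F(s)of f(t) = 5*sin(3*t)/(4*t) 5*atan(3/s)/4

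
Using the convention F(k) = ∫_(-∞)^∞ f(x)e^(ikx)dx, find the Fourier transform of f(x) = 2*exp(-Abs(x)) 4/(k^2 + 1)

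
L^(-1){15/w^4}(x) 5*x^3/2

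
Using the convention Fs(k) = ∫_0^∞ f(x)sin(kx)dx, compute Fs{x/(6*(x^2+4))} pi*exp(-2*k)/12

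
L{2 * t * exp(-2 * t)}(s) 2/(s + 2)^2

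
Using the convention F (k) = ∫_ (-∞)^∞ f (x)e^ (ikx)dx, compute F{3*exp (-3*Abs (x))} 18/ (k^2 + 9)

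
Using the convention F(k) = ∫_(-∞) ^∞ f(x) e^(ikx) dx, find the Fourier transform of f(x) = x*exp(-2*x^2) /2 sqrt(2)*I*sqrt(pi)*k*exp(-k^2/8) /16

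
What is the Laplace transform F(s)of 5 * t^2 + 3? 3/s + 10/s^3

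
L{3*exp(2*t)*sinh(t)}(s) 3/((s - 2)^2 - 1)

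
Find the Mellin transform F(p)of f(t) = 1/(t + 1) pi*csc(pi*p)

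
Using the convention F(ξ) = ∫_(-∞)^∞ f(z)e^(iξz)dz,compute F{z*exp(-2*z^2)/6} sqrt(2)*I*sqrt(pi)*ξ*exp(-ξ^2/8)/48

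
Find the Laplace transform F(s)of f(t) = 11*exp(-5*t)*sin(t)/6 11/(6*((s + 5)^2 + 1))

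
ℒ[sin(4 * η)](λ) 4/(λ^2 + 16)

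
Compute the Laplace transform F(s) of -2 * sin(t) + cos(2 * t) s/(s^2 + 4) - 2/(s^2 + 1) 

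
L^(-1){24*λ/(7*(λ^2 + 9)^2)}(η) 4*η*sin(3*η)/7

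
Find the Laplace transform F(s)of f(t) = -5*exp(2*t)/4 -5/(4*s - 8)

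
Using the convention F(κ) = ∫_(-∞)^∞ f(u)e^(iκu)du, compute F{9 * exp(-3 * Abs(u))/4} 27/(2 * (κ^2 + 9))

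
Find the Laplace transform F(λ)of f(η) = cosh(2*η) λ/(λ^2 - 4)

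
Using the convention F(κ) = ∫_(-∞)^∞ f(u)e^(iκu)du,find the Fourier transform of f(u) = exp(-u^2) sqrt(pi)*exp(-κ^2/4)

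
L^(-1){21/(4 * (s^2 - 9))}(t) 7 * sinh(3 * t)/4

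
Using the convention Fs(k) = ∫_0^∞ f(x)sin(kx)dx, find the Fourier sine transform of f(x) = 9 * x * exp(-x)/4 9 * k/(2 * (k^2 + 1)^2)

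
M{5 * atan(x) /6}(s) -5 * pi * sec(pi * s/2) /(12 * s) 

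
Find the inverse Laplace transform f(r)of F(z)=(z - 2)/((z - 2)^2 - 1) exp(2*r)*cosh(r)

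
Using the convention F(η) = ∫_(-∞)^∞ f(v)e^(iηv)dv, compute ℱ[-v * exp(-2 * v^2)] -sqrt(2) * I * sqrt(pi) * η * exp(-η^2/8)/8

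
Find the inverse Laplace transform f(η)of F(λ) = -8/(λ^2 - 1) -8*sinh(η)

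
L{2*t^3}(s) 12/s^4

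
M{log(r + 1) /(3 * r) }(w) -pi * csc(pi * w) /(3 * w - 3) 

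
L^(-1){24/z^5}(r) r^4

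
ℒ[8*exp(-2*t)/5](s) 8/(5*(s + 2))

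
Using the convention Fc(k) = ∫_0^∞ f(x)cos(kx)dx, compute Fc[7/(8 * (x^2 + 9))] 7 * pi * exp(-3 * k)/48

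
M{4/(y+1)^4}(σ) 2 * gamma(σ) * gamma(4 - σ)/3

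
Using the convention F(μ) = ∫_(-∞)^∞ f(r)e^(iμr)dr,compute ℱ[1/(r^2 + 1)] pi*exp(-Abs(μ))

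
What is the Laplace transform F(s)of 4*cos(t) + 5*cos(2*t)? 5*s/(s^2 + 4) + 4*s/(s^2 + 1)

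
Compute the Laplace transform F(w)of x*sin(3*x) 6*w/(w^2 + 9)^2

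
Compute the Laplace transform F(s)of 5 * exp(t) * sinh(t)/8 5/(8 * s * (s - 2))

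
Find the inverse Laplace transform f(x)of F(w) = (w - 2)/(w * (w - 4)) exp(2 * x) * cosh(2 * x)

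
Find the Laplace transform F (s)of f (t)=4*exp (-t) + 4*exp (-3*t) 4/ (s + 3) + 4/ (s + 1)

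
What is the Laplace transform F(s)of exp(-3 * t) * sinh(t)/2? 1/(2 * ((s + 3)^2 - 1))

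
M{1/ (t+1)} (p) pi*csc (pi*p)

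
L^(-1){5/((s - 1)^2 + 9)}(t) 5 * exp(t) * sin(3 * t)/3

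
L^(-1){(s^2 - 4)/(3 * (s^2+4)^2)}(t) t * cos(2 * t)/3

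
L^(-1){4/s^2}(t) 4*t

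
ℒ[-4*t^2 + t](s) s^(-2) - 8/s^3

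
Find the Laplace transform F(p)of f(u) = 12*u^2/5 24/(5*p^3)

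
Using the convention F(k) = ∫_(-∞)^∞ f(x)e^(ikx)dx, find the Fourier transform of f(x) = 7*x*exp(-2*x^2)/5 7*sqrt(2)*I*sqrt(pi)*k*exp(-k^2/8)/40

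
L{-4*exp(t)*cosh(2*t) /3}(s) 4*(1 - s) /(3*((s - 1) ^2 - 4) ) 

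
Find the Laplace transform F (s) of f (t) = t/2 1/ (2*s^2) 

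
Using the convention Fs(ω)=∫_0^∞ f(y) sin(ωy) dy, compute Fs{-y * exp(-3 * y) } -6 * ω/(ω^2 + 9) ^2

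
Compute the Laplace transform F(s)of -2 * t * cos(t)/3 2 * (1 - s^2)/(3 * (s^2+1)^2)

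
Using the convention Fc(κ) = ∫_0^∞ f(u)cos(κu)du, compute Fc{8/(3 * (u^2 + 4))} 2 * pi * exp(-2 * κ)/3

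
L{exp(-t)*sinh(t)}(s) 1/(s*(s + 2))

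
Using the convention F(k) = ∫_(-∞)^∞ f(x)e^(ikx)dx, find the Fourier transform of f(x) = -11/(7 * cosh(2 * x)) -11 * pi/(14 * cosh(pi * k/4))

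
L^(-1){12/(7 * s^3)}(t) 6 * t^2/7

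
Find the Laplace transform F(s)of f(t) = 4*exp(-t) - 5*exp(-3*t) 4/(s + 1) - 5/(s + 3)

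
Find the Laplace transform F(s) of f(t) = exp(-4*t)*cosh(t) (s + 4) /((s + 4) ^2 - 1) 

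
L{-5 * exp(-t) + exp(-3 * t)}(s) 1/(s + 3) - 5/(s + 1)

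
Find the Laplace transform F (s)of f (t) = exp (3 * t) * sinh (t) 1/ ( (s - 3)^2-1)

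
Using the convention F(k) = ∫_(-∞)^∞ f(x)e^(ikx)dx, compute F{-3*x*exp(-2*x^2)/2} -3*sqrt(2)*I*sqrt(pi)*k*exp(-k^2/8)/16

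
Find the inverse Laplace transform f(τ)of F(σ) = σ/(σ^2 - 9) cosh(3 * τ)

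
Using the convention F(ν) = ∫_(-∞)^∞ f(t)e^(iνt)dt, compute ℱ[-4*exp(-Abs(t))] -8/(ν^2 + 1)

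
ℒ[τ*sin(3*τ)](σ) 6*σ/(σ^2 + 9)^2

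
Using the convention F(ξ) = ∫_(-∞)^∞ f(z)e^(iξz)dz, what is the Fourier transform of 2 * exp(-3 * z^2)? 2 * sqrt(3) * sqrt(pi) * exp(-ξ^2/12)/3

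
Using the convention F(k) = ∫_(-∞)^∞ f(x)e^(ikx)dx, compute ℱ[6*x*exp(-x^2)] 3*I*sqrt(pi)*k*exp(-k^2/4)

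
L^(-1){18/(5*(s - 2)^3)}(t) 9*t^2*exp(2*t)/5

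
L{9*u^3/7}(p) 54/(7*p^4)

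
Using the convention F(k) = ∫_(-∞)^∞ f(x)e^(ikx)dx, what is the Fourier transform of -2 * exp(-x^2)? -2 * sqrt(pi) * exp(-k^2/4)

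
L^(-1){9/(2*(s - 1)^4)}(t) 3*t^3*exp(t)/4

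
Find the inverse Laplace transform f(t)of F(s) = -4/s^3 -2 * t^2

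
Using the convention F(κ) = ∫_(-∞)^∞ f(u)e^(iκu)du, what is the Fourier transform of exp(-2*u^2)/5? sqrt(2)*sqrt(pi)*exp(-κ^2/8)/10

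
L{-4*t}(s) -4/s^2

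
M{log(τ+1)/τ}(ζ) -pi * csc(pi * ζ)/(ζ - 1)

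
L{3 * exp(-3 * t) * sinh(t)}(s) 3/((s + 3)^2 - 1)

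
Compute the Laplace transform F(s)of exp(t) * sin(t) 1/((s - 1)^2 + 1)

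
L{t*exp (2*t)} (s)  (s - 2)^ (-2)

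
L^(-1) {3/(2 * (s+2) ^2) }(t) 3 * t * exp(-2 * t) /2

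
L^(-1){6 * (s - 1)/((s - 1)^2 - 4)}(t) 6 * exp(t) * cosh(2 * t)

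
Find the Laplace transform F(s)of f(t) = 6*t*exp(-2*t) 6/(s + 2)^2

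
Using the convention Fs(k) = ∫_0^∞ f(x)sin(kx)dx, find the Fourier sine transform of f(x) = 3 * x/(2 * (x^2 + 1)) 3 * pi * exp(-k)/4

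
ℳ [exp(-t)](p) gamma(p)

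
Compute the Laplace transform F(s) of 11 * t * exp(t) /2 11/(2 * (s - 1) ^2) 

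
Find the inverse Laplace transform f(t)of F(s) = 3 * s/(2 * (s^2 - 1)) 3 * cosh(t)/2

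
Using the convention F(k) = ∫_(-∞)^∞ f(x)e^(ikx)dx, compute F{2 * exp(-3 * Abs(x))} 12/(k^2 + 9)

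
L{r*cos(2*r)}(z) (z^2 - 4)/(z^2 + 4)^2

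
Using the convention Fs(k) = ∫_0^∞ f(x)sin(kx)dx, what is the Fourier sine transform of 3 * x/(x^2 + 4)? 3 * pi * exp(-2 * k)/2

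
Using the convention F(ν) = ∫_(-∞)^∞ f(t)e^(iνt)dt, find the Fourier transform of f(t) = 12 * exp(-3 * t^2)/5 4 * sqrt(3) * sqrt(pi) * exp(-ν^2/12)/5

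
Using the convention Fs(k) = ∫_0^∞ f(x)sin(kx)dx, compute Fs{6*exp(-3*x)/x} 6*atan(k/3)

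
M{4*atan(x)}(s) -2*pi*sec(pi*s/2)/s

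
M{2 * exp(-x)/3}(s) 2 * gamma(s)/3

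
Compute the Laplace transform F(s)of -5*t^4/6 -20/s^5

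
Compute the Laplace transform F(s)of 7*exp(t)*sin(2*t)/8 7/(4*((s - 1)^2 + 4))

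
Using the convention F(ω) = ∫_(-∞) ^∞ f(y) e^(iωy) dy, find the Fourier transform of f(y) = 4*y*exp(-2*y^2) sqrt(2)*I*sqrt(pi)*ω*exp(-ω^2/8) /2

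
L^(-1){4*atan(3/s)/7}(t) 4*sin(3*t)/(7*t)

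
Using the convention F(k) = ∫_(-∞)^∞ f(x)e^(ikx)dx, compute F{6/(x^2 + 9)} 2 * pi * exp(-3 * Abs(k))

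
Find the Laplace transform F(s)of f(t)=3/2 3/(2*s)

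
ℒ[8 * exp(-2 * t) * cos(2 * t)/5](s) 8 * (s+2)/(5 * ((s+2)^2+4))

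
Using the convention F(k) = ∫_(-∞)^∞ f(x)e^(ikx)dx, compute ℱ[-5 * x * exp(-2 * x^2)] -5 * sqrt(2) * I * sqrt(pi) * k * exp(-k^2/8)/8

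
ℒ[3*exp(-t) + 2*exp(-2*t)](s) 3/(s + 1) + 2/(s + 2)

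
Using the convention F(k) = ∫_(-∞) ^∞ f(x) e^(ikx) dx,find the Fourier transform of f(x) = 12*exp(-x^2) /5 12*sqrt(pi)*exp(-k^2/4) /5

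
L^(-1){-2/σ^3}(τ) -τ^2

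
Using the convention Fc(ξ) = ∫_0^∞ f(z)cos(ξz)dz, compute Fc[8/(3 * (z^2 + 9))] 4 * pi * exp(-3 * ξ)/9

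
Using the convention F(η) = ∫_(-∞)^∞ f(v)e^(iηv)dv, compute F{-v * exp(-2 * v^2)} -sqrt(2) * I * sqrt(pi) * η * exp(-η^2/8)/8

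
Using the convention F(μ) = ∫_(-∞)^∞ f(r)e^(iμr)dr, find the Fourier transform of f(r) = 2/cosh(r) 2*pi/cosh(pi*μ/2)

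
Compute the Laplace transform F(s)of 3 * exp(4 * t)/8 3/(8 * (s - 4))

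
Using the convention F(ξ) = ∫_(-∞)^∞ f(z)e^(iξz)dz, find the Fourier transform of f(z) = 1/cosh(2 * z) pi/(2 * cosh(pi * ξ/4))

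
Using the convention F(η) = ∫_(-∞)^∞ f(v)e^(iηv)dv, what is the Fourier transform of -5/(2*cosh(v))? -5*pi/(2*cosh(pi*η/2))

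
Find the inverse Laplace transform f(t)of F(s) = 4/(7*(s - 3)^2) 4*t*exp(3*t)/7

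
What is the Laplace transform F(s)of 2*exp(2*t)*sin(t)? 2/((s - 2)^2 + 1)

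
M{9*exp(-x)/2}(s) 9*gamma(s)/2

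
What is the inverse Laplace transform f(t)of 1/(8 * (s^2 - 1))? sinh(t)/8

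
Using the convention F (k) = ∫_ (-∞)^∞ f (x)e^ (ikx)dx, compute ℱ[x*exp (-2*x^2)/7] sqrt (2)*I*sqrt (pi)*k*exp (-k^2/8)/56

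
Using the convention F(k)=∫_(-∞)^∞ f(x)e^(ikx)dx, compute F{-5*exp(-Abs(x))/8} -5/(4*k^2 + 4)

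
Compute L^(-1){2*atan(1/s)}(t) 2*sin(t)/t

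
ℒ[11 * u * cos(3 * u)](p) 11 * (p^2 - 9)/(p^2+9)^2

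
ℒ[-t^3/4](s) -3/(2*s^4)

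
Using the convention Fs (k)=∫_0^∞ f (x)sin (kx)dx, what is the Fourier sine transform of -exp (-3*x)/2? -k/ (2*k^2 + 18)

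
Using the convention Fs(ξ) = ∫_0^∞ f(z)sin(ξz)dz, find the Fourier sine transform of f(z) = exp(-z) ξ/(ξ^2 + 1)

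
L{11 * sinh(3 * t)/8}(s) 33/(8 * (s^2 - 9))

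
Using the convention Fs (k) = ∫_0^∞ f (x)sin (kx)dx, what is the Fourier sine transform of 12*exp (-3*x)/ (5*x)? 12*atan (k/3)/5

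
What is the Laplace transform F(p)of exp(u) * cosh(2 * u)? (p - 1)/((p - 1)^2 - 4)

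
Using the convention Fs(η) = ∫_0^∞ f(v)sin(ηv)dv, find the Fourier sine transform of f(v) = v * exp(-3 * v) 6 * η/(η^2 + 9)^2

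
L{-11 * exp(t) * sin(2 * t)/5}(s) -22/(5 * (s - 1)^2 + 20)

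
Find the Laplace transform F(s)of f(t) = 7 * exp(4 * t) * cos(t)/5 7 * (s - 4)/(5 * ((s - 4)^2 + 1))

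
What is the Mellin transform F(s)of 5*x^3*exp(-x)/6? 5*gamma(s + 3)/6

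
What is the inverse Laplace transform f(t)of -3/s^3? -3*t^2/2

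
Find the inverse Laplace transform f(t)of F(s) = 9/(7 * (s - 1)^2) 9 * t * exp(t)/7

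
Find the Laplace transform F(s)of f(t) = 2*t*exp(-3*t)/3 2/(3*(s + 3)^2)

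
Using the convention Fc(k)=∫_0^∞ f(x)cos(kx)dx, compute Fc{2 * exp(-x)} 2/(k^2+1)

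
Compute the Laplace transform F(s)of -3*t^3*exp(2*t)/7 -18/(7*(s - 2)^4)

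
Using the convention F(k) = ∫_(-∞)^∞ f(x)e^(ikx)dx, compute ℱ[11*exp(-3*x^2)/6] 11*sqrt(3)*sqrt(pi)*exp(-k^2/12)/18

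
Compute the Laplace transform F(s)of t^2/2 s^(-3)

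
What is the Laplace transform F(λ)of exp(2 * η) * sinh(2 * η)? 2/(λ * (λ - 4))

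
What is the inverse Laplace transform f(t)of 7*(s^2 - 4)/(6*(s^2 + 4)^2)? 7*t*cos(2*t)/6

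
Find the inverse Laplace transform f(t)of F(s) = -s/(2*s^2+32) -cos(4*t)/2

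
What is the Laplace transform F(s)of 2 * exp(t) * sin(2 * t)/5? 4/(5 * ((s - 1)^2 + 4))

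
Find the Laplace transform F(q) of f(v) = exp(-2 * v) 1/(q + 2) 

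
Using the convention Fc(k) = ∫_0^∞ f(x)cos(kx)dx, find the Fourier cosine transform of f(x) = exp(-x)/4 1/(4 * (k^2 + 1))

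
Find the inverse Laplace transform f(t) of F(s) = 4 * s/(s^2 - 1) 4 * cosh(t) 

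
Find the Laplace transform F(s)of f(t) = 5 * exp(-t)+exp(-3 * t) 1/(s+3)+5/(s+1)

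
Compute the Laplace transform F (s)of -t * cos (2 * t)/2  (4 - s^2)/ (2 * (s^2+4)^2)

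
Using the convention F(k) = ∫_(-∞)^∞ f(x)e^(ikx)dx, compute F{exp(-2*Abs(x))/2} 2/(k^2 + 4)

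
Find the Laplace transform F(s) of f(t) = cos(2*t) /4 s/(4*(s^2 + 4) ) 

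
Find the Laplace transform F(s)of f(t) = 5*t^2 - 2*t 10/s^3 - 2/s^2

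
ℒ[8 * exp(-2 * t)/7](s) 8/(7 * (s + 2))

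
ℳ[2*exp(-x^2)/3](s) gamma(s/2)/3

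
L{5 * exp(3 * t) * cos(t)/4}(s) 5 * (s - 3)/(4 * ((s - 3)^2 + 1))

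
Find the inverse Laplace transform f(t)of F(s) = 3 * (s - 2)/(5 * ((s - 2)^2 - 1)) 3 * exp(2 * t) * cosh(t)/5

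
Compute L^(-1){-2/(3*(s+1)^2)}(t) -2*t*exp(-t)/3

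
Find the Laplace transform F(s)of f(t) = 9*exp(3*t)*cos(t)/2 9*(s - 3)/(2*((s - 3)^2 + 1))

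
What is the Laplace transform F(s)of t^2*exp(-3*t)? 2/(s + 3)^3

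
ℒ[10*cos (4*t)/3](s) 10*s/ (3*(s^2 + 16))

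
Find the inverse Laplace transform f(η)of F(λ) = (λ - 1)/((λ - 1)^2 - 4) exp(η) * cosh(2 * η)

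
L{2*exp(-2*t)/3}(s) 2/(3*(s + 2))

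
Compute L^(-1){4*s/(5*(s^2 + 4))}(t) 4*cos(2*t)/5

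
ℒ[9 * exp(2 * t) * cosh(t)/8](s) 9 * (s - 2)/(8 * ((s - 2)^2-1))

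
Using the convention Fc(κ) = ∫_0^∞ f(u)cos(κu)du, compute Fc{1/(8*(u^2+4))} pi*exp(-2*κ)/32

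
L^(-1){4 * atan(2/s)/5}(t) 4 * sin(2 * t)/(5 * t)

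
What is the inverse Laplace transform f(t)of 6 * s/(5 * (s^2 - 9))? 6 * cosh(3 * t)/5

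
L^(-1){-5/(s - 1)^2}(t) -5 * t * exp(t)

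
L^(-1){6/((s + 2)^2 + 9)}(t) 2*exp(-2*t)*sin(3*t)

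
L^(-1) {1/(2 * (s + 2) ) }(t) exp(-2 * t) /2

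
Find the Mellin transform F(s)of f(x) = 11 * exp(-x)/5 11 * gamma(s)/5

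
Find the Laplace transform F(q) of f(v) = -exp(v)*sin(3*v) -3/((q - 1) ^2 + 9) 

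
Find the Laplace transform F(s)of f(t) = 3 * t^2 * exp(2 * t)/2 3/(s - 2)^3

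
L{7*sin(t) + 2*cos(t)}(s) 7/(s^2 + 1) + 2*s/(s^2 + 1)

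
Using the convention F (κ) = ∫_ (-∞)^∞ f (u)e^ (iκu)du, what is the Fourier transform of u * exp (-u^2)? I * sqrt (pi) * κ * exp (-κ^2/4)/2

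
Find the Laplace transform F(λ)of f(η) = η λ^(-2)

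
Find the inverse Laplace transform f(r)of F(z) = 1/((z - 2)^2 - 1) exp(2*r)*sinh(r)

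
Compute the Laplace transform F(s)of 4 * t 4/s^2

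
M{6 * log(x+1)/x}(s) -6 * pi * csc(pi * s)/(s - 1)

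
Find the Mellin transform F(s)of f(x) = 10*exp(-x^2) 5*gamma(s/2)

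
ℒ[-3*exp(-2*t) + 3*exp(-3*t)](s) 3/(s + 3) - 3/(s + 2)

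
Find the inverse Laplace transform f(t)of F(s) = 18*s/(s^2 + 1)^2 9*t*sin(t)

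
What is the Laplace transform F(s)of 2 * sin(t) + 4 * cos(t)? 2/(s^2 + 1) + 4 * s/(s^2 + 1)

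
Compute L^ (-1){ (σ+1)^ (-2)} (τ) τ * exp (-τ)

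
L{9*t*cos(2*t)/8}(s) 9*(s^2-4)/(8*(s^2+4)^2)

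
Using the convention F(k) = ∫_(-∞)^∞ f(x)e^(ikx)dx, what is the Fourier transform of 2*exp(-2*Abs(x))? 8/(k^2 + 4)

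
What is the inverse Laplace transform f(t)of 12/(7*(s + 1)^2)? 12*t*exp(-t)/7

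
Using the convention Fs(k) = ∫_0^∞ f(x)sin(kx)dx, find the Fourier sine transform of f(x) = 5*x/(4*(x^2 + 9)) 5*pi*exp(-3*k)/8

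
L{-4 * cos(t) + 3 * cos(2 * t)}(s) 3 * s/(s^2 + 4) - 4 * s/(s^2 + 1)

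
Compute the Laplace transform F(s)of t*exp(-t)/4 1/(4*(s + 1)^2)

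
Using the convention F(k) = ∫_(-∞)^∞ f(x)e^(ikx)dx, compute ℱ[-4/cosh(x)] -4 * pi/cosh(pi * k/2)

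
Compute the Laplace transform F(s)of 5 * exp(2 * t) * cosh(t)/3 5 * (s - 2)/(3 * ((s - 2)^2 - 1))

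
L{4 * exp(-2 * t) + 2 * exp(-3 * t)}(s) 2/(s + 3) + 4/(s + 2)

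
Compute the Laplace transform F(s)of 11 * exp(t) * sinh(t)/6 11/(6 * s * (s - 2))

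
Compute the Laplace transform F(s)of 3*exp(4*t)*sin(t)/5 3/(5*((s - 4)^2 + 1))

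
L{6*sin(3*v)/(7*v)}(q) 6*atan(3/q)/7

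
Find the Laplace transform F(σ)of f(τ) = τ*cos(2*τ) (σ^2 - 4)/(σ^2 + 4)^2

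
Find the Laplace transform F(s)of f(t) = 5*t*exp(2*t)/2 5/(2*(s - 2)^2)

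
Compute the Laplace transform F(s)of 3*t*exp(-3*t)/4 3/(4*(s + 3)^2)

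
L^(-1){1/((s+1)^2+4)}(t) exp(-t)*sin(2*t)/2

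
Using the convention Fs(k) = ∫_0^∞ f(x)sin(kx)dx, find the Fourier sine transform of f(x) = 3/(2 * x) 3 * pi/4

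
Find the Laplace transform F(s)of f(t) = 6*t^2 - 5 12/s^3 - 5/s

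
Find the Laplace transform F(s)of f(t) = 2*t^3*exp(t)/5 12/(5*(s - 1)^4)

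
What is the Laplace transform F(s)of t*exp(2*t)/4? 1/(4*(s - 2)^2)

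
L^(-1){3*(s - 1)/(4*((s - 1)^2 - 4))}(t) 3*exp(t)*cosh(2*t)/4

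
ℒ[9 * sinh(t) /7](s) 9/(7 * (s^2 - 1) ) 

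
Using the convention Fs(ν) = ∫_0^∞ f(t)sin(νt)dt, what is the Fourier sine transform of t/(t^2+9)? pi*exp(-3*ν)/2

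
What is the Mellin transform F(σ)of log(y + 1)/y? -pi * csc(pi * σ)/(σ - 1)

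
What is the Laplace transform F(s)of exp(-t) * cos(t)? (s + 1)/((s + 1)^2 + 1)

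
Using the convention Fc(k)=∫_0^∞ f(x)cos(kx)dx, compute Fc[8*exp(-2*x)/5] 16/(5*(k^2 + 4))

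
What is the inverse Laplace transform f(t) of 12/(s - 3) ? 12 * exp(3 * t) 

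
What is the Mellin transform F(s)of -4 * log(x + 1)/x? 4 * pi * csc(pi * s)/(s - 1)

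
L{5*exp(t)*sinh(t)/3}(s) 5/(3*s*(s - 2))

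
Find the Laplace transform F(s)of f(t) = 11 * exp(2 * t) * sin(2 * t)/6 11/(3 * ((s - 2)^2+4))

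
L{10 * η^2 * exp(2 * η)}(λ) 20/(λ - 2)^3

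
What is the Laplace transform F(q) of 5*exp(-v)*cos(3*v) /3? 5*(q+1) /(3*((q+1) ^2+9) ) 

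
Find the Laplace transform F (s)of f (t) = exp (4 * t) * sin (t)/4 1/ (4 * ( (s - 4)^2 + 1))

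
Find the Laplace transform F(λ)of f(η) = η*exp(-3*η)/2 1/(2*(λ + 3)^2)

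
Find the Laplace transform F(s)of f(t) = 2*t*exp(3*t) 2/(s - 3)^2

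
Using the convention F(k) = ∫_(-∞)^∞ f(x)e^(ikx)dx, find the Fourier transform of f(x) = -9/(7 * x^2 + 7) -9 * pi * exp(-Abs(k))/7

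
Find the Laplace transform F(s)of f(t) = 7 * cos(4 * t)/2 7 * s/(2 * (s^2 + 16))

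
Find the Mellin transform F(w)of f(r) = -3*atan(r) 3*pi*sec(pi*w/2)/(2*w)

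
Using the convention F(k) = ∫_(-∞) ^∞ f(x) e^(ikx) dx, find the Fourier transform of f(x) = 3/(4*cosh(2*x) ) 3*pi/(8*cosh(pi*k/4) ) 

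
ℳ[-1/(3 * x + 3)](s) -pi * csc(pi * s)/3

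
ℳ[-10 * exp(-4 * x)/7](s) -10 * gamma(s)/(7 * 2^(2 * s))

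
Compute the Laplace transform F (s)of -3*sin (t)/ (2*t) -3*atan (1/s)/2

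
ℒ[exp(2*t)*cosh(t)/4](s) (s - 2)/(4*((s - 2)^2-1))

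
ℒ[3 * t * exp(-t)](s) 3/(s + 1)^2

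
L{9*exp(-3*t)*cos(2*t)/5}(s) 9*(s+3)/(5*((s+3)^2+4))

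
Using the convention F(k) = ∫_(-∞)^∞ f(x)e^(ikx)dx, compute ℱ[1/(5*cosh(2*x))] pi/(10*cosh(pi*k/4))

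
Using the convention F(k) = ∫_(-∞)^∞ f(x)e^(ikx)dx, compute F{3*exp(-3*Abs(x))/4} 9/(2*(k^2 + 9))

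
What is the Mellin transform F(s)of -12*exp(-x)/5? -12*gamma(s)/5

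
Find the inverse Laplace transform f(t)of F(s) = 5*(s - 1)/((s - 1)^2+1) 5*exp(t)*cos(t)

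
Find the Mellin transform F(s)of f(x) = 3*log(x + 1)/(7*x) -3*pi*csc(pi*s)/(7*s - 7)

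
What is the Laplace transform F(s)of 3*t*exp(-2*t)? 3/(s + 2)^2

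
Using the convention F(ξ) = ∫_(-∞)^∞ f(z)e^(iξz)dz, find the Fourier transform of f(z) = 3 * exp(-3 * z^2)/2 sqrt(3) * sqrt(pi) * exp(-ξ^2/12)/2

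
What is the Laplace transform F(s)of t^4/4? 6/s^5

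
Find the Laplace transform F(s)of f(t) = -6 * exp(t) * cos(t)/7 6 * (1 - s)/(7 * ((s - 1)^2 + 1))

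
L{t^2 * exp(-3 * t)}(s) 2/(s + 3)^3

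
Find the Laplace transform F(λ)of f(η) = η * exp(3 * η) (λ - 3)^(-2)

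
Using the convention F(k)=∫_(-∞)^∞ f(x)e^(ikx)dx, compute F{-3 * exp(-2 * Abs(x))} -12/(k^2 + 4)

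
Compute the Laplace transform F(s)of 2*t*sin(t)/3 4*s/(3*(s^2 + 1)^2)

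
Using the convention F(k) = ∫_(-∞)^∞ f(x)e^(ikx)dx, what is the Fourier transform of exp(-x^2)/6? sqrt(pi) * exp(-k^2/4)/6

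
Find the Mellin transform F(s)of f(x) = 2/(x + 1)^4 gamma(s)*gamma(4 - s)/3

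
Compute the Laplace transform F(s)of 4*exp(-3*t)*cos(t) 4*(s + 3)/((s + 3)^2 + 1)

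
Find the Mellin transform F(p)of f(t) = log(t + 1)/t -pi*csc(pi*p)/(p - 1)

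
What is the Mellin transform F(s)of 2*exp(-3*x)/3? 2*gamma(s)/(3*3^s)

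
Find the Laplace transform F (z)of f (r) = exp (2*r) 1/ (z - 2)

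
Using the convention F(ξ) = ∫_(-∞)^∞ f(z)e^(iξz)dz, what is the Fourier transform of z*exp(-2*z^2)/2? sqrt(2)*I*sqrt(pi)*ξ*exp(-ξ^2/8)/16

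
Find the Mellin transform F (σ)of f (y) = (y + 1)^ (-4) gamma (σ) * gamma (4 - σ)/6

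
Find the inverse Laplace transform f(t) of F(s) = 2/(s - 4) 2*exp(4*t) 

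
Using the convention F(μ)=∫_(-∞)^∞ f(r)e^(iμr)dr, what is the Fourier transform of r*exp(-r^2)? I*sqrt(pi)*μ*exp(-μ^2/4)/2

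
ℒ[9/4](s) 9/(4 * s)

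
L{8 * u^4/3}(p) 64/p^5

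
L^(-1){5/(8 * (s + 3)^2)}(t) 5 * t * exp(-3 * t)/8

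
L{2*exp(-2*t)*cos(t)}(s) 2*(s + 2)/((s + 2)^2 + 1)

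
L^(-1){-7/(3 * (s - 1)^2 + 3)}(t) -7 * exp(t) * sin(t)/3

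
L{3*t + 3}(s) 3/s + 3/s^2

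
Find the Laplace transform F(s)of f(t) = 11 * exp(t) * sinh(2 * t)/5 22/(5 * ((s - 1)^2 - 4))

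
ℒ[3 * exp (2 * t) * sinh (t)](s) 3/ ( (s - 2)^2-1)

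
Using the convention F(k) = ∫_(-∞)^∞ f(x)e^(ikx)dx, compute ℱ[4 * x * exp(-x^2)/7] 2 * I * sqrt(pi) * k * exp(-k^2/4)/7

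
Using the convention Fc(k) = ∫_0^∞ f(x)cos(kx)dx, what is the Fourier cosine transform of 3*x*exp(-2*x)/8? 3*(4 - k^2)/(8*(k^2 + 4)^2)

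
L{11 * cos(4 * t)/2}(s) 11 * s/(2 * (s^2 + 16))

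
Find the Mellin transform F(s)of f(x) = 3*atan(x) -3*pi*sec(pi*s/2)/(2*s)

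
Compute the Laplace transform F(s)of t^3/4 3/(2 * s^4)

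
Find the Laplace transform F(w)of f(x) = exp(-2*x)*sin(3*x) 3/((w + 2)^2 + 9)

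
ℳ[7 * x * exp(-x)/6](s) 7 * gamma(s + 1)/6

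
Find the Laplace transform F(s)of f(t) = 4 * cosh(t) 4 * s/(s^2 - 1)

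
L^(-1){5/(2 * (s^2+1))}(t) 5 * sin(t)/2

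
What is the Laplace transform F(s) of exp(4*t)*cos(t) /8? (s - 4) /(8*((s - 4) ^2 + 1) ) 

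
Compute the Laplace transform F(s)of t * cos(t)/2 (s^2-1)/(2 * (s^2 + 1)^2)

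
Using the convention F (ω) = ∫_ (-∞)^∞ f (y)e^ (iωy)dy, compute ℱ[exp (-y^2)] sqrt (pi) * exp (-ω^2/4)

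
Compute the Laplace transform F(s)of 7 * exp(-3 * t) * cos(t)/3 7 * (s + 3)/(3 * ((s + 3)^2 + 1))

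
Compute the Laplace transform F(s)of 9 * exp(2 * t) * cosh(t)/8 9 * (s - 2)/(8 * ((s - 2)^2 - 1))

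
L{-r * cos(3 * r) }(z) (9 - z^2) /(z^2 + 9) ^2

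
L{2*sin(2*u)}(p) 4/(p^2 + 4)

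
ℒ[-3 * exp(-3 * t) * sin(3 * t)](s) -9/((s + 3)^2 + 9)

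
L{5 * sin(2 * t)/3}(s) 10/(3 * (s^2 + 4))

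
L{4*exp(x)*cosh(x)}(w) 4*(w - 1)/(w*(w - 2))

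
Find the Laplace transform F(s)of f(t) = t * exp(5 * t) (s - 5)^(-2)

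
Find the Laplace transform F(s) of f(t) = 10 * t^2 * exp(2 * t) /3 20/(3 * (s - 2) ^3) 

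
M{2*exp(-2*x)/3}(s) 2^(1 - s)*gamma(s)/3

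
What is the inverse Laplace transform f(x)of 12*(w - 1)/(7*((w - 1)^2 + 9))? 12*exp(x)*cos(3*x)/7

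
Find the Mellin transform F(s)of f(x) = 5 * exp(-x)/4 5 * gamma(s)/4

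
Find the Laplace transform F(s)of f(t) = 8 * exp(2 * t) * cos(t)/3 8 * (s - 2)/(3 * ((s - 2)^2 + 1))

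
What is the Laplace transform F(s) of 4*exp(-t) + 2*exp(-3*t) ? 2/(s + 3) + 4/(s + 1) 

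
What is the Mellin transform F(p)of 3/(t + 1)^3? 3*pi*(p - 2)*(p - 1)/(2*sin(pi*p))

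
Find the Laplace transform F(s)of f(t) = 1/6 1/(6*s)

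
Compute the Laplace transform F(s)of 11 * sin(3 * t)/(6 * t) 11 * atan(3/s)/6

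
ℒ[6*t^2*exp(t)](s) 12/(s - 1) ^3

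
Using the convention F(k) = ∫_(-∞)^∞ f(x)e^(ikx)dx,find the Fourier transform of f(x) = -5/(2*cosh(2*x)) -5*pi/(4*cosh(pi*k/4))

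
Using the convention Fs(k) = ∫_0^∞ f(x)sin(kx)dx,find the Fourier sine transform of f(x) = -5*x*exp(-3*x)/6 -5*k/(k^2+9)^2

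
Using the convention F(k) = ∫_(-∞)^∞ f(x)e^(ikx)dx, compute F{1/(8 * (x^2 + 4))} pi * exp(-2 * Abs(k))/16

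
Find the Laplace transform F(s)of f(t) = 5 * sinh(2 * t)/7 10/(7 * (s^2 - 4))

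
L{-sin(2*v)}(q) -2/(q^2 + 4)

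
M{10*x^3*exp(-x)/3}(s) 10*gamma(s + 3)/3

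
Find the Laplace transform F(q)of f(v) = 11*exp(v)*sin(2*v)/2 11/((q - 1)^2+4)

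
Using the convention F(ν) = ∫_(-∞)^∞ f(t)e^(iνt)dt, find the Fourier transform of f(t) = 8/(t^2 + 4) 4*pi*exp(-2*Abs(ν))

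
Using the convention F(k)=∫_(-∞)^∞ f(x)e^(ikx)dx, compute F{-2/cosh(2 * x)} -pi/cosh(pi * k/4)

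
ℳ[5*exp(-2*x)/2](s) 5*gamma(s)/(2*2^s)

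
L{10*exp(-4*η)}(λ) 10/(λ + 4)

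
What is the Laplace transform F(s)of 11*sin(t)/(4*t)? 11*atan(1/s)/4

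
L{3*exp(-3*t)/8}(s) 3/(8*(s + 3))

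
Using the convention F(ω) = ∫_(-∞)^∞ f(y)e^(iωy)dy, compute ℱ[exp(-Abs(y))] 2/(ω^2 + 1)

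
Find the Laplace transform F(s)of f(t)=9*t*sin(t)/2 9*s/(s^2 + 1)^2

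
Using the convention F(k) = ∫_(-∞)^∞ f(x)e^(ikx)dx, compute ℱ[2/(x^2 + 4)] pi * exp(-2 * Abs(k))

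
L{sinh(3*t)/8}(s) 3/(8*(s^2 - 9))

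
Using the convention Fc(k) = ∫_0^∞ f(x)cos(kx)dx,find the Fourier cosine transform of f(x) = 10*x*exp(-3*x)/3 10*(9 - k^2)/(3*(k^2 + 9)^2)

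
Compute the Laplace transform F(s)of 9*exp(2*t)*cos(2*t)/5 9*(s - 2)/(5*((s - 2)^2 + 4))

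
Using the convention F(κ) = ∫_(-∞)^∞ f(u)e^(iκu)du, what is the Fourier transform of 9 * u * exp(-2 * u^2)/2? 9 * sqrt(2) * I * sqrt(pi) * κ * exp(-κ^2/8)/16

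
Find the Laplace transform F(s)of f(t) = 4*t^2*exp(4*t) 8/(s - 4)^3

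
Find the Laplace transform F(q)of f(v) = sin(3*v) 3/(q^2 + 9)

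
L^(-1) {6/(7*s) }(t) 6/7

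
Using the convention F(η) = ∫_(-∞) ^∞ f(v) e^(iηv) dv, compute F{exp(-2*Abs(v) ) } 4/(η^2 + 4) 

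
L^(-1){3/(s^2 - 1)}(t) 3 * sinh(t)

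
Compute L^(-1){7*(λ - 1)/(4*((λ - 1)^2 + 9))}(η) 7*exp(η)*cos(3*η)/4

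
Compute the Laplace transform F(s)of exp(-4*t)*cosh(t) (s + 4)/((s + 4)^2 - 1)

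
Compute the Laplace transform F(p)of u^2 2/p^3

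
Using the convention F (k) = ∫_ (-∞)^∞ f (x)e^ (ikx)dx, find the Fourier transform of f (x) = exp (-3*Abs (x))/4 3/ (2*(k^2 + 9))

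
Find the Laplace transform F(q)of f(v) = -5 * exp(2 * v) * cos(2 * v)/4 5 * (2 - q)/(4 * ((q - 2)^2 + 4))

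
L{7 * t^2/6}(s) 7/(3 * s^3)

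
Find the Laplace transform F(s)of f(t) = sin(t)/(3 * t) atan(1/s)/3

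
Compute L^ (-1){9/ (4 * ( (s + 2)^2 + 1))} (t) 9 * exp (-2 * t) * sin (t)/4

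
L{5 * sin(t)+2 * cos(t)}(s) 2 * s/(s^2+1)+5/(s^2+1)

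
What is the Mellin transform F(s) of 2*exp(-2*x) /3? 2^(1 - s)*gamma(s) /3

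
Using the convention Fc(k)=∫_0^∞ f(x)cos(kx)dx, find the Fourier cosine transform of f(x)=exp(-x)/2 1/(2 * (k^2 + 1))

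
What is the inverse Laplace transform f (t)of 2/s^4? t^3/3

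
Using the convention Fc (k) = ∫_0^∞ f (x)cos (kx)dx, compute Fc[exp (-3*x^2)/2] sqrt (3)*sqrt (pi)*exp (-k^2/12)/12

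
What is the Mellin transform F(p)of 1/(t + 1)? pi * csc(pi * p)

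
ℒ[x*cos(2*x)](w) (w^2 - 4)/(w^2 + 4)^2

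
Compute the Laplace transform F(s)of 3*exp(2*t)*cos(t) 3*(s - 2)/((s - 2)^2 + 1)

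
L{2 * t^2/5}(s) 4/(5 * s^3)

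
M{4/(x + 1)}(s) 4 * pi * csc(pi * s)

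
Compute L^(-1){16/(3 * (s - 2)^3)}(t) 8 * t^2 * exp(2 * t)/3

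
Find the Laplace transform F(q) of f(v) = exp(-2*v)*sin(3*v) 3/((q + 2) ^2 + 9) 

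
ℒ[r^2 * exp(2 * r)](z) 2/(z - 2)^3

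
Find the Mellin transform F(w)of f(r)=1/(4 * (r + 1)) pi * csc(pi * w)/4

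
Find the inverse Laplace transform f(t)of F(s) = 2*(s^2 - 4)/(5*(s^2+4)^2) 2*t*cos(2*t)/5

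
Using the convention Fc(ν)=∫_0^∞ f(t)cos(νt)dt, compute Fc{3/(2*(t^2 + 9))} pi*exp(-3*ν)/4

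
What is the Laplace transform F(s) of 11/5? 11/(5 * s) 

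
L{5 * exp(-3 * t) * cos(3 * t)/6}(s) 5 * (s+3)/(6 * ((s+3)^2+9))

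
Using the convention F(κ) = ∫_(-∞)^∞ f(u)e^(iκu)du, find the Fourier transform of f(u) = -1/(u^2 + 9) -pi * exp(-3 * Abs(κ))/3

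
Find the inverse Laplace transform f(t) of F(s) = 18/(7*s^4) 3*t^3/7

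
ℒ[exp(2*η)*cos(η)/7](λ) (λ - 2)/(7*((λ - 2)^2+1))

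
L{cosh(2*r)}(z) z/(z^2-4)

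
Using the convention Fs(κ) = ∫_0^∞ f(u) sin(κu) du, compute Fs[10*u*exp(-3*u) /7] 60*κ/(7*(κ^2 + 9) ^2) 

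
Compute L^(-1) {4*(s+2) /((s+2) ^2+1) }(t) 4*exp(-2*t)*cos(t) 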